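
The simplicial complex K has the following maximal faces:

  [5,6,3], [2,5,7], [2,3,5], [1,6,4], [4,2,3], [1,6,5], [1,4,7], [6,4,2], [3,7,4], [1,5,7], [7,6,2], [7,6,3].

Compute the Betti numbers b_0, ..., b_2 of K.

b_0 = 1, b_1 = 0, b_2 = 0.

Fix the vertex order 1 < 2 < 3 < 4 < 5 < 6 < 7 and write every simplex with vertices in increasing order. Then dim K = 2 and the simplices of K are:

  0-simplices (7): [1], [2], [3], [4], [5], [6], [7]
  1-simplices (18): [1,4], [1,5], [1,6], [1,7], [2,3], [2,4], [2,5], [2,6], [2,7], [3,4], [3,5], [3,6], [3,7], [4,6], [4,7], [5,6], [5,7], [6,7]
  2-simplices (12): [1,4,6], [1,4,7], [1,5,6], [1,5,7], [2,3,4], [2,3,5], [2,4,6], [2,5,7], [2,6,7], [3,4,7], [3,5,6], [3,6,7]

Hence C_0 ≅ Z^7, C_1 ≅ Z^18, C_2 ≅ Z^12.

∂_1: C_1 → C_0 maps an edge to its endpoints' difference, ∂[p,q] = q − p.
The 7×18 boundary matrix has rank 6 and Smith normal form diag(1,1,1,1,1,1).

The boundary map ∂_2: C_2 → C_1 acts by ∂[p,q,r] = [q,r] − [p,r] + [p,q]. For instance
  ∂[2,3,5] = [3,5] − [2,5] + [2,3],
  ∂[1,5,7] = [5,7] − [1,7] + [1,5].
As a 18×12 matrix over Z this has rank 12, with invariant factors (1,1,1,1,1,1,1,1,1,1,1,2).

Now H_k = ker ∂_k / im ∂_{k+1}, so:

  H_0: rank C_0 − rank ∂_1 = 7 − 6 = 1, and the invariant factors of ∂_1 are all 1, so H_0 ≅ Z.
  H_1: rank ker ∂_1 − rank ∂_2 = (18 − 6) − 12 = 0, and ∂_2 has invariant factor 2 > 1, so H_1 ≅ Z/2Z.
  H_2: rank ker ∂_2 − rank ∂_3 = (12 − 12) − 0 = 0, and there is no ∂_3, so H_2 ≅ 0.

As a check, the Euler characteristic is 7 − 18 + 12 = 1, which agrees with 1 − 0 + 0 = 1.
(K is a triangulation of the real projective plane RP^2.)

Hence the Betti numbers are b_0 = 1, b_1 = 0, b_2 = 0.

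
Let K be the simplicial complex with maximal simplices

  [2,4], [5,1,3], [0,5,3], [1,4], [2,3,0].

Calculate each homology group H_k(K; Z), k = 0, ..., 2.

H_0 = Z,  H_1 = Z,  H_2 = 0.

Take the total order 0 < 1 < 2 < 3 < 4 < 5 on the vertex set. Then K (dimension 2) consists of the simplices:

  0-simplices (6): [0], [1], [2], [3], [4], [5]
  1-simplices (9): [0,2], [0,3], [0,5], [1,3], [1,4], [1,5], [2,3], [2,4], [3,5]
  2-simplices (3): [0,2,3], [0,3,5], [1,3,5]

giving chain groups C_0 ≅ Z^6, C_1 ≅ Z^9, C_2 ≅ Z^3.

The boundary map ∂_1: C_1 → C_0 maps an edge to its endpoints' difference, ∂[p,q] = q − p. For instance
  ∂[3,5] = [5] − [3].
This gives a 6×9 integer matrix of rank 5; reducing to Smith normal form yields diagonal entries (1,1,1,1,1).

The boundary map ∂_2: C_2 → C_1 maps a triangle to the signed sum of its edges. For instance
  ∂[1,3,5] = [3,5] − [1,5] + [1,3],
  ∂[0,2,3] = [2,3] − [0,3] + [0,2].
The 9×3 boundary matrix has rank 3 and Smith normal form diag(1,1,1).

Computing H_k = (kernel of ∂_k) / (image of ∂_{k+1}):

  H_0: rank C_0 − rank ∂_1 = 6 − 5 = 1, and the invariant factors of ∂_1 are all 1, so H_0 = Z.
  H_1: rank ker ∂_1 − rank ∂_2 = (9 − 5) − 3 = 1, and the invariant factors of ∂_2 are all 1, so H_1 = Z.
  H_2: rank ker ∂_2 − rank ∂_3 = (3 − 3) − 0 = 0, and there is no ∂_3, so H_2 = 0.

As a check, the Euler characteristic is 6 − 9 + 3 = 0, which agrees with 1 − 1 + 0 = 0.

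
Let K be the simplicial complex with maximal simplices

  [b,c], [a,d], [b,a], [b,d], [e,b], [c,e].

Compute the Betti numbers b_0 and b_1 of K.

Take the total order a < b < c < d < e on the vertex set. Then K (dimension 1) consists of the simplices:

  0-simplices (5): a, b, c, d, e
  1-simplices (6): ab, ad, bc, bd, be, ce

Hence C_0 ≅ Z^5, C_1 ≅ Z^6.

The boundary map ∂_1: C_1 → C_0 maps an edge to its endpoints' difference, ∂[p,q] = q − p. For instance
  ∂ad = d − a.
As a 5×6 matrix over Z this has rank 4, with invariant factors (1,1,1,1).

From H_k ≅ ker(∂_k) / im(∂_{k+1}) we obtain:

  H_0: rank C_0 − rank ∂_1 = 5 − 4 = 1, and the invariant factors of ∂_1 are all 1, so H_0 = Z.
  H_1: rank ker ∂_1 − rank ∂_2 = (6 − 4) − 0 = 2, and there is no ∂_2, so H_1 = Z^2.

As a check, the Euler characteristic is 5 − 6 = -1, which agrees with 1 − 2 = -1.

Hence the Betti numbers are b_0 = 1, b_1 = 2.

b_0 = 1, b_1 = 2.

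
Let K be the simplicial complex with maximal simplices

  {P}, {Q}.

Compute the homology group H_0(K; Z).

Order the vertices as P < Q. Listing each simplex with vertices in this order, K has dimension 0 with simplices:

  0-simplices (2): P, Q

Hence C_0 ≅ Z^2.

From H_k ≅ ker(∂_k) / im(∂_{k+1}) we obtain:

  H_0: rank C_0 − rank ∂_1 = 2 − 0 = 2, and there is no ∂_1, so H_0 = Z^2.

H_0 = Z^2.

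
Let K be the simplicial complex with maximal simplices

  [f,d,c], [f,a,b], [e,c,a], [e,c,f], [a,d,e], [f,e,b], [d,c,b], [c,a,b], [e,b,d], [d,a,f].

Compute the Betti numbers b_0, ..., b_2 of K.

b_0 = 1, b_1 = 0, b_2 = 0.

Order the vertices as a < b < c < d < e < f. Listing each simplex with vertices in this order, K has dimension 2 with simplices:

  0-simplices (6): a, b, c, d, e, f
  1-simplices (15): ab, ac, ad, ae, af, bc, bd, be, bf, cd, ce, cf, de, df, ef
  2-simplices (10): abc, abf, ace, ade, adf, bcd, bde, bef, cdf, cef

Hence C_0 ≅ Z^6, C_1 ≅ Z^15, C_2 ≅ Z^10.

Boundary ∂_1: C_1 → C_0 is given by ∂[p,q] = [q] − [p]. For instance
  ∂be = e − b.
The resulting 6×15 matrix has rank 5, and its Smith normal form has invariant factors (1,1,1,1,1).

The boundary map ∂_2: C_2 → C_1 maps a triangle to the signed sum of its edges. For instance
  ∂bcd = cd − bd + bc,
  ∂bef = ef − bf + be.
As a 15×10 matrix over Z this has rank 10, with invariant factors (1,1,1,1,1,1,1,1,1,2).

Reading off H_k = ker ∂_k / im ∂_{k+1}:

  H_0: rank C_0 − rank ∂_1 = 6 − 5 = 1, and the invariant factors of ∂_1 are all 1, so H_0 = Z.
  H_1: rank ker ∂_1 − rank ∂_2 = (15 − 5) − 10 = 0, and ∂_2 has invariant factor 2 > 1, so H_1 = Z/2Z.
  H_2: rank ker ∂_2 − rank ∂_3 = (10 − 10) − 0 = 0, and there is no ∂_3, so H_2 = 0.

Hence the Betti numbers are b_0 = 1, b_1 = 0, b_2 = 0.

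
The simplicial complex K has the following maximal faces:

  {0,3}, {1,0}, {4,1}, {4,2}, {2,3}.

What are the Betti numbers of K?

K has 5 vertices, 5 edges.
rank ∂_0 = 0, rank ∂_1 = 4 ⇒ b_0 = 5 − 0 − 4 = 1; all invariant factors of ∂_1 are 1 so no torsion. So H_0 = Z.
rank ∂_1 = 4, rank ∂_2 = 0 ⇒ b_1 = 5 − 4 − 0 = 1. So H_1 = Z.

b_0 = 1, b_1 = 1.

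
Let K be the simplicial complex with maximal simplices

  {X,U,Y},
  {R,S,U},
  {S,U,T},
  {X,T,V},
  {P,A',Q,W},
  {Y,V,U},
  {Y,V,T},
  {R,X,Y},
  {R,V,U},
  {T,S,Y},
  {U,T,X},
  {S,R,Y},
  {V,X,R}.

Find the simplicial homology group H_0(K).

Fix the vertex order P < Q < R < S < T < U < V < W < X < Y < A' and write every simplex with vertices in increasing order. Then dim K = 3 and the simplices of K are:

  0-simplices (11): [P], [Q], [R], [S], [T], [U], [V], [W], [X], [Y], [A']
  1-simplices (24): (24 of them)
  2-simplices (16): [P,Q,W], [P,Q,A'], [P,W,A'], [Q,W,A'], [R,S,U], [R,S,Y], [R,U,V], [R,V,X], [R,X,Y], [S,T,U], [S,T,Y], [T,U,X], [T,V,X], [T,V,Y], [U,V,Y], [U,X,Y]
  3-simplices (1): [P,Q,W,A']

giving chain groups C_0 ≅ Z^11, C_1 ≅ Z^24, C_2 ≅ Z^16, C_3 ≅ Z^1.

∂_1: C_1 → C_0 maps an edge to its endpoints' difference, ∂[p,q] = q − p. For instance
  ∂[R,V] = [V] − [R].
As a 11×24 matrix over Z this has rank 9, with invariant factors (1,1,1,1,1,1,1,1,1).

Boundary ∂_2: C_2 → C_1 acts by ∂[p,q,r] = [q,r] − [p,r] + [p,q]. For instance
  ∂[R,X,Y] = [X,Y] − [R,Y] + [R,X],
  ∂[U,X,Y] = [X,Y] − [U,Y] + [U,X].
The resulting 24×16 matrix has rank 15, and its Smith normal form has invariant factors (1,1,1,1,1,1,1,1,1,1,1,1,1,1,2).

Boundary ∂_3: C_3 → C_2 sends each 3-simplex σ to the alternating sum Σ_i (−1)^i (σ with its i-th vertex removed). For instance
  ∂[P,Q,W,A'] = [Q,W,A'] − [P,W,A'] + [P,Q,A'] − [P,Q,W].
The resulting 16×1 matrix has rank 1, and its Smith normal form has invariant factors (1).

Computing H_k = (kernel of ∂_k) / (image of ∂_{k+1}):

  H_0: rank C_0 − rank ∂_1 = 11 − 9 = 2, and the invariant factors of ∂_1 are all 1, so H_0 = Z^2.

H_0 = Z^2.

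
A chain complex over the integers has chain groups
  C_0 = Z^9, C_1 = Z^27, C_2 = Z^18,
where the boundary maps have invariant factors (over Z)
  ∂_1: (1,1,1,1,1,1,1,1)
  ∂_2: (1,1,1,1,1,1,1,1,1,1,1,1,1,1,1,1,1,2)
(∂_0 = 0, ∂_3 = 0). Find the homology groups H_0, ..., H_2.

H_0: b_0 = 9 − 0 − 8 = 1; torsion from ∂_1 factors > 1: none. So H_0 = Z.
H_1: b_1 = 27 − 8 − 18 = 1; torsion from ∂_2 factors > 1: [2]. So H_1 = Z × Z/2.
H_2: b_2 = 18 − 18 − 0 = 0; torsion from ∂_3 factors > 1: none. So H_2 = 0.

H_0 = Z,  H_1 = Z × Z/2,  H_2 = 0.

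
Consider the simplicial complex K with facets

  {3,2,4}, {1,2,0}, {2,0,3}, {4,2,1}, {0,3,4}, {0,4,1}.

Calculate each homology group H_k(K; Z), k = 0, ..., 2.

H_0 = Z,  H_1 = 0,  H_2 = Z.

Fix the vertex order 0 < 1 < 2 < 3 < 4 and write every simplex with vertices in increasing order. Then dim K = 2 and the simplices of K are:

  0-simplices (5): [0], [1], [2], [3], [4]
  1-simplices (9): [0,1], [0,2], [0,3], [0,4], [1,2], [1,4], [2,3], [2,4], [3,4]
  2-simplices (6): [0,1,2], [0,1,4], [0,2,3], [0,3,4], [1,2,4], [2,3,4]

Hence C_0 ≅ Z^5, C_1 ≅ Z^9, C_2 ≅ Z^6.

∂_1: C_1 → C_0 sends each edge [p,q] (with p < q) to q − p.
The resulting 5×9 matrix has rank 4, and its Smith normal form has invariant factors (1,1,1,1).

Boundary ∂_2: C_2 → C_1 maps a triangle to the signed sum of its edges. For instance
  ∂[0,1,2] = [1,2] − [0,2] + [0,1],
  ∂[0,2,3] = [2,3] − [0,3] + [0,2].
The resulting 9×6 matrix has rank 5, and its Smith normal form has invariant factors (1,1,1,1,1).

From H_k ≅ ker(∂_k) / im(∂_{k+1}) we obtain:

  H_0: rank C_0 − rank ∂_1 = 5 − 4 = 1, and the invariant factors of ∂_1 are all 1, so H_0 = Z.
  H_1: rank ker ∂_1 − rank ∂_2 = (9 − 4) − 5 = 0, and the invariant factors of ∂_2 are all 1, so H_1 = 0.
  H_2: rank ker ∂_2 − rank ∂_3 = (6 − 5) − 0 = 1, and there is no ∂_3, so H_2 = Z.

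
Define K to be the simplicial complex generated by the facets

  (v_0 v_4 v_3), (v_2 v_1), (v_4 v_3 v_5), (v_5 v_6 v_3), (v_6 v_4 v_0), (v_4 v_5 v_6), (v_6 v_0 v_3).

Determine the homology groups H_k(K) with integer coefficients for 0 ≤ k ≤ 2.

H_0 ≅ Z^2,  H_1 = 0,  H_2 ≅ Z.

Order the vertices as v_0 < v_1 < v_2 < v_3 < v_4 < v_5 < v_6. Listing each simplex with vertices in this order, K has dimension 2 with simplices:

  0-simplices (7): [v_0], [v_1], [v_2], [v_3], [v_4], [v_5], [v_6]
  1-simplices (10): [v_0,v_3], [v_0,v_4], [v_0,v_6], [v_1,v_2], [v_3,v_4], [v_3,v_5], [v_3,v_6], [v_4,v_5], [v_4,v_6], [v_5,v_6]
  2-simplices (6): [v_0,v_3,v_4], [v_0,v_3,v_6], [v_0,v_4,v_6], [v_3,v_4,v_5], [v_3,v_5,v_6], [v_4,v_5,v_6]

Hence C_0 ≅ Z^7, C_1 ≅ Z^10, C_2 ≅ Z^6.

The boundary map ∂_1: C_1 → C_0 sends each edge [p,q] (with p < q) to q − p. For instance
  ∂[v_3,v_4] = [v_4] − [v_3].
This gives a 7×10 integer matrix of rank 5; reducing to Smith normal form yields diagonal entries (1,1,1,1,1).

∂_2: C_2 → C_1 maps a triangle to the signed sum of its edges. For instance
  ∂[v_3,v_4,v_5] = [v_4,v_5] − [v_3,v_5] + [v_3,v_4],
  ∂[v_3,v_5,v_6] = [v_5,v_6] − [v_3,v_6] + [v_3,v_5].
The resulting 10×6 matrix has rank 5, and its Smith normal form has invariant factors (1,1,1,1,1).

Now H_k = ker ∂_k / im ∂_{k+1}, so:

  H_0: rank C_0 − rank ∂_1 = 7 − 5 = 2, and the invariant factors of ∂_1 are all 1, so H_0 ≅ Z^2.
  H_1: rank ker ∂_1 − rank ∂_2 = (10 − 5) − 5 = 0, and the invariant factors of ∂_2 are all 1, so H_1 ≅ 0.
  H_2: rank ker ∂_2 − rank ∂_3 = (6 − 5) − 0 = 1, and there is no ∂_3, so H_2 ≅ Z.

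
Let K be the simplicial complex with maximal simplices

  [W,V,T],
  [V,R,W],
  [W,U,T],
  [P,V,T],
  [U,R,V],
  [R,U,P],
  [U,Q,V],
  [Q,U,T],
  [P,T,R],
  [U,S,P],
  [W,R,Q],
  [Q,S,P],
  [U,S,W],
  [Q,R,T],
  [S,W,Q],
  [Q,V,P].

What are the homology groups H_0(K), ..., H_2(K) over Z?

H_0 ≅ Z,  H_1 ≅ Z^2,  H_2 ≅ Z.

Fix the vertex order P < Q < R < S < T < U < V < W and write every simplex with vertices in increasing order. Then dim K = 2 and the simplices of K are:

  0-simplices (8): P, Q, R, S, T, U, V, W
  1-simplices (24): PQ, PR, PS, PT, PU, PV, QR, QS, QT, QU, QV, QW, RT, RU, RV, RW, SU, SW, TU, TV, TW, UV, UW, VW
  2-simplices (16): PQS, PQV, PRT, PRU, PSU, PTV, QRT, QRW, QSW, QTU, QUV, RUV, RVW, SUW, TUW, TVW

so the chain groups are C_0 ≅ Z^8, C_1 ≅ Z^24, C_2 ≅ Z^16.

Boundary ∂_1: C_1 → C_0 maps an edge to its endpoints' difference, ∂[p,q] = q − p. For instance
  ∂RV = V − R.
The resulting 8×24 matrix has rank 7, and its Smith normal form has invariant factors (1,1,1,1,1,1,1).

Boundary ∂_2: C_2 → C_1 maps a triangle to the signed sum of its edges. For instance
  ∂TVW = VW − TW + TV,
  ∂QTU = TU − QU + QT.
As a 24×16 matrix over Z this has rank 15, with invariant factors (1,1,1,1,1,1,1,1,1,1,1,1,1,1,1).

From H_k ≅ ker(∂_k) / im(∂_{k+1}) we obtain:

  H_0: rank C_0 − rank ∂_1 = 8 − 7 = 1, and the invariant factors of ∂_1 are all 1, so H_0 ≅ Z.
  H_1: rank ker ∂_1 − rank ∂_2 = (24 − 7) − 15 = 2, and the invariant factors of ∂_2 are all 1, so H_1 ≅ Z^2.
  H_2: rank ker ∂_2 − rank ∂_3 = (16 − 15) − 0 = 1, and there is no ∂_3, so H_2 ≅ Z.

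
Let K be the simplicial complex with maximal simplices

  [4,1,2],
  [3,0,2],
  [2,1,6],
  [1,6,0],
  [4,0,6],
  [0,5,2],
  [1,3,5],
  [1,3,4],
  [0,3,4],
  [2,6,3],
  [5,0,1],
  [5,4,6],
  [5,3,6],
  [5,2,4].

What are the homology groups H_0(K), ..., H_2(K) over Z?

H_0 ≅ Z,  H_1 ≅ Z^2,  H_2 ≅ Z.

We work with the vertex ordering 0 < 1 < 2 < 3 < 4 < 5 < 6. The simplices of K, each written with vertices in increasing order, are:

  0-simplices (7): [0], [1], [2], [3], [4], [5], [6]
  1-simplices (21): [0,1], [0,2], [0,3], [0,4], [0,5], [0,6], [1,2], [1,3], [1,4], [1,5], [1,6], [2,3], [2,4], [2,5], [2,6], [3,4], [3,5], [3,6], [4,5], [4,6], [5,6]
  2-simplices (14): [0,1,5], [0,1,6], [0,2,3], [0,2,5], [0,3,4], [0,4,6], [1,2,4], [1,2,6], [1,3,4], [1,3,5], [2,3,6], [2,4,5], [3,5,6], [4,5,6]

Hence C_0 ≅ Z^7, C_1 ≅ Z^21, C_2 ≅ Z^14.

Boundary ∂_1: C_1 → C_0 is given by ∂[p,q] = [q] − [p].
This gives a 7×21 integer matrix of rank 6; reducing to Smith normal form yields diagonal entries (1,1,1,1,1,1).

∂_2: C_2 → C_1 sends each 2-simplex [p,q,r] to [q,r] − [p,r] + [p,q]. For instance
  ∂[0,3,4] = [3,4] − [0,4] + [0,3],
  ∂[1,3,5] = [3,5] − [1,5] + [1,3].
This gives a 21×14 integer matrix of rank 13; reducing to Smith normal form yields diagonal entries (1,1,1,1,1,1,1,1,1,1,1,1,1).

Now H_k = ker ∂_k / im ∂_{k+1}, so:

  H_0: rank C_0 − rank ∂_1 = 7 − 6 = 1, and the invariant factors of ∂_1 are all 1, so H_0 = Z.
  H_1: rank ker ∂_1 − rank ∂_2 = (21 − 6) − 13 = 2, and the invariant factors of ∂_2 are all 1, so H_1 = Z^2.
  H_2: rank ker ∂_2 − rank ∂_3 = (14 − 13) − 0 = 1, and there is no ∂_3, so H_2 = Z.

As a check, the Euler characteristic is 7 − 21 + 14 = 0, which agrees with 1 − 2 + 1 = 0.
(K is a triangulation of the torus T^2.)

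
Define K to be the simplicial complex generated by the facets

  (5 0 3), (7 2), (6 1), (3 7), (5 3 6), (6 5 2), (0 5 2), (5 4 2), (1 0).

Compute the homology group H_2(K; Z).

We work with the vertex ordering 0 < 1 < 2 < 3 < 4 < 5 < 6 < 7. The simplices of K, each written with vertices in increasing order, are:

  0-simplices (8): [0], [1], [2], [3], [4], [5], [6], [7]
  1-simplices (14): [0,1], [0,2], [0,3], [0,5], [1,6], [2,4], [2,5], [2,6], [2,7], [3,5], [3,6], [3,7], [4,5], [5,6]
  2-simplices (5): [0,2,5], [0,3,5], [2,4,5], [2,5,6], [3,5,6]

Hence C_0 ≅ Z^8, C_1 ≅ Z^14, C_2 ≅ Z^5.

∂_1: C_1 → C_0 sends each edge [p,q] (with p < q) to q − p. For instance
  ∂[3,5] = [5] − [3].
This gives a 8×14 integer matrix of rank 7; reducing to Smith normal form yields diagonal entries (1,1,1,1,1,1,1).

Boundary ∂_2: C_2 → C_1 sends each 2-simplex [p,q,r] to [q,r] − [p,r] + [p,q]. For instance
  ∂[3,5,6] = [5,6] − [3,6] + [3,5],
  ∂[0,3,5] = [3,5] − [0,5] + [0,3].
The 14×5 boundary matrix has rank 5 and Smith normal form diag(1,1,1,1,1).

Reading off H_k = ker ∂_k / im ∂_{k+1}:

  H_2: rank ker ∂_2 − rank ∂_3 = (5 − 5) − 0 = 0, and there is no ∂_3, so H_2 ≅ 0.

H_2 = 0.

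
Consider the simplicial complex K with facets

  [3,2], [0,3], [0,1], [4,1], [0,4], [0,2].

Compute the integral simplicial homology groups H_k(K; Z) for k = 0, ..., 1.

We work with the vertex ordering 0 < 1 < 2 < 3 < 4. The simplices of K, each written with vertices in increasing order, are:

  0-simplices (5): [0], [1], [2], [3], [4]
  1-simplices (6): [0,1], [0,2], [0,3], [0,4], [1,4], [2,3]

Hence C_0 ≅ Z^5, C_1 ≅ Z^6.

The boundary map ∂_1: C_1 → C_0 maps an edge to its endpoints' difference, ∂[p,q] = q − p.
The resulting 5×6 matrix has rank 4, and its Smith normal form has invariant factors (1,1,1,1).

Now H_k = ker ∂_k / im ∂_{k+1}, so:

  H_0: rank C_0 − rank ∂_1 = 5 − 4 = 1, and the invariant factors of ∂_1 are all 1, so H_0 ≅ Z.
  H_1: rank ker ∂_1 − rank ∂_2 = (6 − 4) − 0 = 2, and there is no ∂_2, so H_1 ≅ Z^2.

(K is a triangulation of a wedge of 2 circles.)

H_0 ≅ Z,  H_1 ≅ Z^2.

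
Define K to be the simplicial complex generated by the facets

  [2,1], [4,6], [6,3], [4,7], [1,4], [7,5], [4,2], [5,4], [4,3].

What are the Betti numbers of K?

Take the total order 1 < 2 < 3 < 4 < 5 < 6 < 7 on the vertex set. Then K (dimension 1) consists of the simplices:

  0-simplices (7): [1], [2], [3], [4], [5], [6], [7]
  1-simplices (9): [1,2], [1,4], [2,4], [3,4], [3,6], [4,5], [4,6], [4,7], [5,7]

giving chain groups C_0 ≅ Z^7, C_1 ≅ Z^9.

The boundary map ∂_1: C_1 → C_0 maps an edge to its endpoints' difference, ∂[p,q] = q − p. For instance
  ∂[4,6] = [6] − [4].
As a 7×9 matrix over Z this has rank 6, with invariant factors (1,1,1,1,1,1).

Now H_k = ker ∂_k / im ∂_{k+1}, so:

  H_0: rank C_0 − rank ∂_1 = 7 − 6 = 1, and the invariant factors of ∂_1 are all 1, so H_0 = Z.
  H_1: rank ker ∂_1 − rank ∂_2 = (9 − 6) − 0 = 3, and there is no ∂_2, so H_1 = Z^3.

Hence the Betti numbers are b_0 = 1, b_1 = 3.

b_0 = 1, b_1 = 3.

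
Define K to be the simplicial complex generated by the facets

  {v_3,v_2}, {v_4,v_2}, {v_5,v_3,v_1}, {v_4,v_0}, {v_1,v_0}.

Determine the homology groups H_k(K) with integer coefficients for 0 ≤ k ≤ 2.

H_0 = Z,  H_1 = Z,  H_2 = 0.

K has 6 vertices, 7 edges, 1 triangle.
rank ∂_0 = 0, rank ∂_1 = 5 ⇒ b_0 = 6 − 0 − 5 = 1; all invariant factors of ∂_1 are 1 so no torsion. So H_0 ≅ Z.
rank ∂_1 = 5, rank ∂_2 = 1 ⇒ b_1 = 7 − 5 − 1 = 1; all invariant factors of ∂_2 are 1 so no torsion. So H_1 ≅ Z.
rank ∂_2 = 1, rank ∂_3 = 0 ⇒ b_2 = 1 − 1 − 0 = 0. So H_2 ≅ 0.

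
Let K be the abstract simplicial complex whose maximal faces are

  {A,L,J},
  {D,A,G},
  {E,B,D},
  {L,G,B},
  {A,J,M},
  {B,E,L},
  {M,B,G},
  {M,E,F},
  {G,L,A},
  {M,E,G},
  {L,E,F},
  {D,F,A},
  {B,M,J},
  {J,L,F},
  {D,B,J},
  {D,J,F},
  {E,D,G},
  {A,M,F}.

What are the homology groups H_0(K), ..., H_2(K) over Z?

H_0 = Z,  H_1 = Z ⊕ Z_2,  H_2 = 0.

Take the total order A < B < D < E < F < G < J < L < M on the vertex set. Then K (dimension 2) consists of the simplices:

  0-simplices (9): A, B, D, E, F, G, J, L, M
  1-simplices (27): AD, AF, AG, AJ, AL, AM, BD, BE, BG, BJ, BL, BM, DE, DF, DG, DJ, EF, EG, EL, EM, FJ, FL, FM, GL, GM, JL, JM
  2-simplices (18): ADF, ADG, AFM, AGL, AJL, AJM, BDE, BDJ, BEL, BGL, BGM, BJM, DEG, DFJ, EFL, EFM, EGM, FJL

Hence C_0 ≅ Z^9, C_1 ≅ Z^27, C_2 ≅ Z^18.

The boundary map ∂_1: C_1 → C_0 sends each edge [p,q] (with p < q) to q − p. For instance
  ∂FJ = J − F.
The 9×27 boundary matrix has rank 8 and Smith normal form diag(1,1,1,1,1,1,1,1).

∂_2: C_2 → C_1 maps a triangle to the signed sum of its edges. For instance
  ∂DEG = EG − DG + DE,
  ∂ADF = DF − AF + AD.
This gives a 27×18 integer matrix of rank 18; reducing to Smith normal form yields diagonal entries (1,1,1,1,1,1,1,1,1,1,1,1,1,1,1,1,1,2).

Computing H_k = (kernel of ∂_k) / (image of ∂_{k+1}):

  H_0: rank C_0 − rank ∂_1 = 9 − 8 = 1, and the invariant factors of ∂_1 are all 1, so H_0 ≅ Z.
  H_1: rank ker ∂_1 − rank ∂_2 = (27 − 8) − 18 = 1, and ∂_2 has invariant factor 2 > 1, so H_1 ≅ Z ⊕ Z_2.
  H_2: rank ker ∂_2 − rank ∂_3 = (18 − 18) − 0 = 0, and there is no ∂_3, so H_2 ≅ 0.

As a check, the Euler characteristic is 9 − 27 + 18 = 0, which agrees with 1 − 1 + 0 = 0.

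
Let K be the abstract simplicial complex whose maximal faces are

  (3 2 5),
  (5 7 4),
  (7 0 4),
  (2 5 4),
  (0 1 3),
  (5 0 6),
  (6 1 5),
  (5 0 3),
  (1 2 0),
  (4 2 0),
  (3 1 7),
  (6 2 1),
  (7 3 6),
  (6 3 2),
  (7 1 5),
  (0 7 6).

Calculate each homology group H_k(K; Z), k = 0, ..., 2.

H_0 = Z,  H_1 = Z^2,  H_2 = Z.

K has 8 vertices, 24 edges, 16 triangles.
rank ∂_0 = 0, rank ∂_1 = 7 ⇒ b_0 = 8 − 0 − 7 = 1; all invariant factors of ∂_1 are 1 so no torsion. So H_0 = Z.
rank ∂_1 = 7, rank ∂_2 = 15 ⇒ b_1 = 24 − 7 − 15 = 2; all invariant factors of ∂_2 are 1 so no torsion. So H_1 = Z^2.
rank ∂_2 = 15, rank ∂_3 = 0 ⇒ b_2 = 16 − 15 − 0 = 1. So H_2 = Z.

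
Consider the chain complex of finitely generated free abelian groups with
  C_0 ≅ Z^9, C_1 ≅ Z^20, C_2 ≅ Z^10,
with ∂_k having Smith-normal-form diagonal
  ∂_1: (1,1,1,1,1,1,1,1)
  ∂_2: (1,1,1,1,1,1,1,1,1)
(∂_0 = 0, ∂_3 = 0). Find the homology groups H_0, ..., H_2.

H_0 = Z,  H_1 = Z^3,  H_2 = Z.

H_0: b_0 = 9 − 0 − 8 = 1; torsion from ∂_1 factors > 1: none. So H_0 = Z.
H_1: b_1 = 20 − 8 − 9 = 3; torsion from ∂_2 factors > 1: none. So H_1 = Z^3.
H_2: b_2 = 10 − 9 − 0 = 1; torsion from ∂_3 factors > 1: none. So H_2 = Z.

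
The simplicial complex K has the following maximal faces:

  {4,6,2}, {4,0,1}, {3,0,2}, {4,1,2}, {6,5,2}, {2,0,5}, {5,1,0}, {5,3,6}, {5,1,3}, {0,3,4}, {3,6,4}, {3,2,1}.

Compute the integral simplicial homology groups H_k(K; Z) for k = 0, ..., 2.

H_0 = Z,  H_1 = Z/2,  H_2 = 0.

Fix the vertex order 0 < 1 < 2 < 3 < 4 < 5 < 6 and write every simplex with vertices in increasing order. Then dim K = 2 and the simplices of K are:

  0-simplices (7): [0], [1], [2], [3], [4], [5], [6]
  1-simplices (18): [0,1], [0,2], [0,3], [0,4], [0,5], [1,2], [1,3], [1,4], [1,5], [2,3], [2,4], [2,5], [2,6], [3,4], [3,5], [3,6], [4,6], [5,6]
  2-simplices (12): [0,1,4], [0,1,5], [0,2,3], [0,2,5], [0,3,4], [1,2,3], [1,2,4], [1,3,5], [2,4,6], [2,5,6], [3,4,6], [3,5,6]

Hence C_0 ≅ Z^7, C_1 ≅ Z^18, C_2 ≅ Z^12.

∂_1: C_1 → C_0 maps an edge to its endpoints' difference, ∂[p,q] = q − p. For instance
  ∂[2,5] = [5] − [2].
As a 7×18 matrix over Z this has rank 6, with invariant factors (1,1,1,1,1,1).

The boundary map ∂_2: C_2 → C_1 sends each 2-simplex [p,q,r] to [q,r] − [p,r] + [p,q]. For instance
  ∂[3,5,6] = [5,6] − [3,6] + [3,5],
  ∂[2,4,6] = [4,6] − [2,6] + [2,4].
As a 18×12 matrix over Z this has rank 12, with invariant factors (1,1,1,1,1,1,1,1,1,1,1,2).

Reading off H_k = ker ∂_k / im ∂_{k+1}:

  H_0: rank C_0 − rank ∂_1 = 7 − 6 = 1, and the invariant factors of ∂_1 are all 1, so H_0 = Z.
  H_1: rank ker ∂_1 − rank ∂_2 = (18 − 6) − 12 = 0, and ∂_2 has invariant factor 2 > 1, so H_1 = Z/2.
  H_2: rank ker ∂_2 − rank ∂_3 = (12 − 12) − 0 = 0, and there is no ∂_3, so H_2 = 0.

(K is a triangulation of the real projective plane RP^2.)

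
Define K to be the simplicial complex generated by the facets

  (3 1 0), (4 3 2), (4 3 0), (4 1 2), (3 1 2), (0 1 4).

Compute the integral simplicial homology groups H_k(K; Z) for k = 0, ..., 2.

H_0 ≅ Z,  H_1 = 0,  H_2 ≅ Z.

Fix the vertex order 0 < 1 < 2 < 3 < 4 and write every simplex with vertices in increasing order. Then dim K = 2 and the simplices of K are:

  0-simplices (5): [0], [1], [2], [3], [4]
  1-simplices (9): [0,1], [0,3], [0,4], [1,2], [1,3], [1,4], [2,3], [2,4], [3,4]
  2-simplices (6): [0,1,3], [0,1,4], [0,3,4], [1,2,3], [1,2,4], [2,3,4]

Hence C_0 ≅ Z^5, C_1 ≅ Z^9, C_2 ≅ Z^6.

∂_1: C_1 → C_0 sends each edge [p,q] (with p < q) to q − p.
The 5×9 boundary matrix has rank 4 and Smith normal form diag(1,1,1,1).

∂_2: C_2 → C_1 acts by ∂[p,q,r] = [q,r] − [p,r] + [p,q]. For instance
  ∂[0,3,4] = [3,4] − [0,4] + [0,3],
  ∂[0,1,4] = [1,4] − [0,4] + [0,1].
The 9×6 boundary matrix has rank 5 and Smith normal form diag(1,1,1,1,1).

From H_k ≅ ker(∂_k) / im(∂_{k+1}) we obtain:

  H_0: rank C_0 − rank ∂_1 = 5 − 4 = 1, and the invariant factors of ∂_1 are all 1, so H_0 = Z.
  H_1: rank ker ∂_1 − rank ∂_2 = (9 − 4) − 5 = 0, and the invariant factors of ∂_2 are all 1, so H_1 = 0.
  H_2: rank ker ∂_2 − rank ∂_3 = (6 − 5) − 0 = 1, and there is no ∂_3, so H_2 = Z.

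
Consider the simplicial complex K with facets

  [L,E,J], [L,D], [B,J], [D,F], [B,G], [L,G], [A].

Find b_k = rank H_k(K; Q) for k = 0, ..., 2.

b_0 = 2, b_1 = 1, b_2 = 0.

Fix the vertex order A < B < D < E < F < G < J < L and write every simplex with vertices in increasing order. Then dim K = 2 and the simplices of K are:

  0-simplices (8): A, B, D, E, F, G, J, L
  1-simplices (8): BG, BJ, DF, DL, EJ, EL, GL, JL
  2-simplices (1): EJL

so the chain groups are C_0 ≅ Z^8, C_1 ≅ Z^8, C_2 ≅ Z^1.

Boundary ∂_1: C_1 → C_0 sends each edge [p,q] (with p < q) to q − p. For instance
  ∂EL = L − E.
The resulting 8×8 matrix has rank 6, and its Smith normal form has invariant factors (1,1,1,1,1,1).

Boundary ∂_2: C_2 → C_1 acts by ∂[p,q,r] = [q,r] − [p,r] + [p,q]. For instance
  ∂EJL = JL − EL + EJ.
As a 8×1 matrix over Z this has rank 1, with invariant factors (1).

Reading off H_k = ker ∂_k / im ∂_{k+1}:

  H_0: rank C_0 − rank ∂_1 = 8 − 6 = 2, and the invariant factors of ∂_1 are all 1, so H_0 ≅ Z^2.
  H_1: rank ker ∂_1 − rank ∂_2 = (8 − 6) − 1 = 1, and the invariant factors of ∂_2 are all 1, so H_1 ≅ Z.
  H_2: rank ker ∂_2 − rank ∂_3 = (1 − 1) − 0 = 0, and there is no ∂_3, so H_2 ≅ 0.

Hence the Betti numbers are b_0 = 2, b_1 = 1, b_2 = 0.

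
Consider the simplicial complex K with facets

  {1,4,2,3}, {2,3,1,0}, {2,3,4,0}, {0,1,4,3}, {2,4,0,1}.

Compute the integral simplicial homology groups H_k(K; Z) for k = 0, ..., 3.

H_0 = Z,  H_1 = 0,  H_2 = 0,  H_3 = Z.

We work with the vertex ordering 0 < 1 < 2 < 3 < 4. The simplices of K, each written with vertices in increasing order, are:

  0-simplices (5): [0], [1], [2], [3], [4]
  1-simplices (10): [0,1], [0,2], [0,3], [0,4], [1,2], [1,3], [1,4], [2,3], [2,4], [3,4]
  2-simplices (10): [0,1,2], [0,1,3], [0,1,4], [0,2,3], [0,2,4], [0,3,4], [1,2,3], [1,2,4], [1,3,4], [2,3,4]
  3-simplices (5): [0,1,2,3], [0,1,2,4], [0,1,3,4], [0,2,3,4], [1,2,3,4]

so the chain groups are C_0 ≅ Z^5, C_1 ≅ Z^10, C_2 ≅ Z^10, C_3 ≅ Z^5.

∂_1: C_1 → C_0 sends each edge [p,q] (with p < q) to q − p. For instance
  ∂[0,2] = [2] − [0].
The resulting 5×10 matrix has rank 4, and its Smith normal form has invariant factors (1,1,1,1).

Boundary ∂_2: C_2 → C_1 sends each 2-simplex [p,q,r] to [q,r] − [p,r] + [p,q]. For instance
  ∂[1,3,4] = [3,4] − [1,4] + [1,3],
  ∂[0,1,3] = [1,3] − [0,3] + [0,1].
The resulting 10×10 matrix has rank 6, and its Smith normal form has invariant factors (1,1,1,1,1,1).

Boundary ∂_3: C_3 → C_2 sends each 3-simplex σ to the alternating sum Σ_i (−1)^i (σ with its i-th vertex removed). For instance
  ∂[0,2,3,4] = [2,3,4] − [0,3,4] + [0,2,4] − [0,2,3],
  ∂[1,2,3,4] = [2,3,4] − [1,3,4] + [1,2,4] − [1,2,3].
This gives a 10×5 integer matrix of rank 4; reducing to Smith normal form yields diagonal entries (1,1,1,1).

Computing H_k = (kernel of ∂_k) / (image of ∂_{k+1}):

  H_0: rank C_0 − rank ∂_1 = 5 − 4 = 1, and the invariant factors of ∂_1 are all 1, so H_0 ≅ Z.
  H_1: rank ker ∂_1 − rank ∂_2 = (10 − 4) − 6 = 0, and the invariant factors of ∂_2 are all 1, so H_1 ≅ 0.
  H_2: rank ker ∂_2 − rank ∂_3 = (10 − 6) − 4 = 0, and the invariant factors of ∂_3 are all 1, so H_2 ≅ 0.
  H_3: rank ker ∂_3 − rank ∂_4 = (5 − 4) − 0 = 1, and there is no ∂_4, so H_3 ≅ Z.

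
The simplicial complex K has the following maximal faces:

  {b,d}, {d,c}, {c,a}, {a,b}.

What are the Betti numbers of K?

Take the total order a < b < c < d on the vertex set. Then K (dimension 1) consists of the simplices:

  0-simplices (4): a, b, c, d
  1-simplices (4): ab, ac, bd, cd

Hence C_0 ≅ Z^4, C_1 ≅ Z^4.

∂_1: C_1 → C_0 sends each edge [p,q] (with p < q) to q − p.
As a 4×4 matrix over Z this has rank 3, with invariant factors (1,1,1).

From H_k ≅ ker(∂_k) / im(∂_{k+1}) we obtain:

  H_0: rank C_0 − rank ∂_1 = 4 − 3 = 1, and the invariant factors of ∂_1 are all 1, so H_0 ≅ Z.
  H_1: rank ker ∂_1 − rank ∂_2 = (4 − 3) − 0 = 1, and there is no ∂_2, so H_1 ≅ Z.

Hence the Betti numbers are b_0 = 1, b_1 = 1.

b_0 = 1, b_1 = 1.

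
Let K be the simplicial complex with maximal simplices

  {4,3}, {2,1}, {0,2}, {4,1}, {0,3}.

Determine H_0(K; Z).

H_0 ≅ Z.

Take the total order 0 < 1 < 2 < 3 < 4 on the vertex set. Then K (dimension 1) consists of the simplices:

  0-simplices (5): [0], [1], [2], [3], [4]
  1-simplices (5): [0,2], [0,3], [1,2], [1,4], [3,4]

Hence C_0 ≅ Z^5, C_1 ≅ Z^5.

The boundary map ∂_1: C_1 → C_0 is given by ∂[p,q] = [q] − [p]. For instance
  ∂[0,2] = [2] − [0].
This gives a 5×5 integer matrix of rank 4; reducing to Smith normal form yields diagonal entries (1,1,1,1).

Computing H_k = (kernel of ∂_k) / (image of ∂_{k+1}):

  H_0: rank C_0 − rank ∂_1 = 5 − 4 = 1, and the invariant factors of ∂_1 are all 1, so H_0 = Z.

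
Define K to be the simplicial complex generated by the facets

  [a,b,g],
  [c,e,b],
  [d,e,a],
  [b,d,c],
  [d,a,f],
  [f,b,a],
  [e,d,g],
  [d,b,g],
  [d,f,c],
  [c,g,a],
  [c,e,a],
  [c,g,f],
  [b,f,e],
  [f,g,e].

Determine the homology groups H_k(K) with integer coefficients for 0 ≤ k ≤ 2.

H_0 ≅ Z,  H_1 ≅ Z^2,  H_2 ≅ Z.

K has 7 vertices, 21 edges, 14 triangles.
rank ∂_0 = 0, rank ∂_1 = 6 ⇒ b_0 = 7 − 0 − 6 = 1; all invariant factors of ∂_1 are 1 so no torsion. So H_0 ≅ Z.
rank ∂_1 = 6, rank ∂_2 = 13 ⇒ b_1 = 21 − 6 − 13 = 2; all invariant factors of ∂_2 are 1 so no torsion. So H_1 ≅ Z^2.
rank ∂_2 = 13, rank ∂_3 = 0 ⇒ b_2 = 14 − 13 − 0 = 1. So H_2 ≅ Z.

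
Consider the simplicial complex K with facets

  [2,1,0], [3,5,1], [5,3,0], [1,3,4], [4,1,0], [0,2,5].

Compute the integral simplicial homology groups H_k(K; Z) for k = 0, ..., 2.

H_0 ≅ Z,  H_1 ≅ Z,  H_2 = 0.

K has 6 vertices, 12 edges, 6 triangles.
rank ∂_0 = 0, rank ∂_1 = 5 ⇒ b_0 = 6 − 0 − 5 = 1; all invariant factors of ∂_1 are 1 so no torsion. So H_0 ≅ Z.
rank ∂_1 = 5, rank ∂_2 = 6 ⇒ b_1 = 12 − 5 − 6 = 1; all invariant factors of ∂_2 are 1 so no torsion. So H_1 ≅ Z.
rank ∂_2 = 6, rank ∂_3 = 0 ⇒ b_2 = 6 − 6 − 0 = 0. So H_2 ≅ 0.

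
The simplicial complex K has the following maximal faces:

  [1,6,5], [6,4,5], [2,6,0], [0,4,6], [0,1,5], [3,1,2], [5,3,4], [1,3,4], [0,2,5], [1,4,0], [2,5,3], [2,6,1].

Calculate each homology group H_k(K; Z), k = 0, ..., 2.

We work with the vertex ordering 0 < 1 < 2 < 3 < 4 < 5 < 6. The simplices of K, each written with vertices in increasing order, are:

  0-simplices (7): [0], [1], [2], [3], [4], [5], [6]
  1-simplices (18): [0,1], [0,2], [0,4], [0,5], [0,6], [1,2], [1,3], [1,4], [1,5], [1,6], [2,3], [2,5], [2,6], [3,4], [3,5], [4,5], [4,6], [5,6]
  2-simplices (12): [0,1,4], [0,1,5], [0,2,5], [0,2,6], [0,4,6], [1,2,3], [1,2,6], [1,3,4], [1,5,6], [2,3,5], [3,4,5], [4,5,6]

giving chain groups C_0 ≅ Z^7, C_1 ≅ Z^18, C_2 ≅ Z^12.

Boundary ∂_1: C_1 → C_0 sends each edge [p,q] (with p < q) to q − p.
The resulting 7×18 matrix has rank 6, and its Smith normal form has invariant factors (1,1,1,1,1,1).

∂_2: C_2 → C_1 acts by ∂[p,q,r] = [q,r] − [p,r] + [p,q]. For instance
  ∂[0,2,5] = [2,5] − [0,5] + [0,2],
  ∂[1,2,3] = [2,3] − [1,3] + [1,2].
The resulting 18×12 matrix has rank 12, and its Smith normal form has invariant factors (1,1,1,1,1,1,1,1,1,1,1,2).

Reading off H_k = ker ∂_k / im ∂_{k+1}:

  H_0: rank C_0 − rank ∂_1 = 7 − 6 = 1, and the invariant factors of ∂_1 are all 1, so H_0 ≅ Z.
  H_1: rank ker ∂_1 − rank ∂_2 = (18 − 6) − 12 = 0, and ∂_2 has invariant factor 2 > 1, so H_1 ≅ Z/2Z.
  H_2: rank ker ∂_2 − rank ∂_3 = (12 − 12) − 0 = 0, and there is no ∂_3, so H_2 ≅ 0.

(K is a triangulation of the real projective plane RP^2.)

H_0 ≅ Z,  H_1 ≅ Z/2Z,  H_2 = 0.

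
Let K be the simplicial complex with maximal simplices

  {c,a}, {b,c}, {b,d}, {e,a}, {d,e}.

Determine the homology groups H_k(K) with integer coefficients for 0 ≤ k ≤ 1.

Order the vertices as a < b < c < d < e. Listing each simplex with vertices in this order, K has dimension 1 with simplices:

  0-simplices (5): a, b, c, d, e
  1-simplices (5): ac, ae, bc, bd, de

Hence C_0 ≅ Z^5, C_1 ≅ Z^5.

The boundary map ∂_1: C_1 → C_0 maps an edge to its endpoints' difference, ∂[p,q] = q − p.
As a 5×5 matrix over Z this has rank 4, with invariant factors (1,1,1,1).

Now H_k = ker ∂_k / im ∂_{k+1}, so:

  H_0: rank C_0 − rank ∂_1 = 5 − 4 = 1, and the invariant factors of ∂_1 are all 1, so H_0 ≅ Z.
  H_1: rank ker ∂_1 − rank ∂_2 = (5 − 4) − 0 = 1, and there is no ∂_2, so H_1 ≅ Z.

H_0 = Z,  H_1 = Z.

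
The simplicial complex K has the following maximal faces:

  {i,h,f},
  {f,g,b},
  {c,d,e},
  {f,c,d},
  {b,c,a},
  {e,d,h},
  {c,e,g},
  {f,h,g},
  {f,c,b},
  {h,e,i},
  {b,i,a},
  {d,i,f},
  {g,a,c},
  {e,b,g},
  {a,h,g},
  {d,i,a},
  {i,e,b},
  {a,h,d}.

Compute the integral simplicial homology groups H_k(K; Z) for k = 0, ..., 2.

H_0 ≅ Z,  H_1 ≅ Z ⊕ Z/2Z,  H_2 = 0.

Fix the vertex order a < b < c < d < e < f < g < h < i and write every simplex with vertices in increasing order. Then dim K = 2 and the simplices of K are:

  0-simplices (9): a, b, c, d, e, f, g, h, i
  1-simplices (27): ab, ac, ad, ag, ah, ai, bc, be, bf, bg, bi, cd, ce, cf, cg, de, df, dh, di, eg, eh, ei, fg, fh, fi, gh, hi
  2-simplices (18): abc, abi, acg, adh, adi, agh, bcf, beg, bei, bfg, cde, cdf, ceg, deh, dfi, ehi, fgh, fhi

so the chain groups are C_0 ≅ Z^9, C_1 ≅ Z^27, C_2 ≅ Z^18.

∂_1: C_1 → C_0 sends each edge [p,q] (with p < q) to q − p. For instance
  ∂ai = i − a.
The 9×27 boundary matrix has rank 8 and Smith normal form diag(1,1,1,1,1,1,1,1).

The boundary map ∂_2: C_2 → C_1 acts by ∂[p,q,r] = [q,r] − [p,r] + [p,q]. For instance
  ∂cdf = df − cf + cd,
  ∂dfi = fi − di + df.
This gives a 27×18 integer matrix of rank 18; reducing to Smith normal form yields diagonal entries (1,1,1,1,1,1,1,1,1,1,1,1,1,1,1,1,1,2).

Reading off H_k = ker ∂_k / im ∂_{k+1}:

  H_0: rank C_0 − rank ∂_1 = 9 − 8 = 1, and the invariant factors of ∂_1 are all 1, so H_0 = Z.
  H_1: rank ker ∂_1 − rank ∂_2 = (27 − 8) − 18 = 1, and ∂_2 has invariant factor 2 > 1, so H_1 = Z ⊕ Z/2Z.
  H_2: rank ker ∂_2 − rank ∂_3 = (18 − 18) − 0 = 0, and there is no ∂_3, so H_2 = 0.

As a check, the Euler characteristic is 9 − 27 + 18 = 0, which agrees with 1 − 1 + 0 = 0.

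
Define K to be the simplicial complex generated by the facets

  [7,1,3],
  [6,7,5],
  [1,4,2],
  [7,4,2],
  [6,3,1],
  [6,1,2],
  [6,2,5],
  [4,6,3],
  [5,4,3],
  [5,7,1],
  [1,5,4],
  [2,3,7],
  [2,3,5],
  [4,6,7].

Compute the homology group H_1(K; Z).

Take the total order 1 < 2 < 3 < 4 < 5 < 6 < 7 on the vertex set. Then K (dimension 2) consists of the simplices:

  0-simplices (7): [1], [2], [3], [4], [5], [6], [7]
  1-simplices (21): [1,2], [1,3], [1,4], [1,5], [1,6], [1,7], [2,3], [2,4], [2,5], [2,6], [2,7], [3,4], [3,5], [3,6], [3,7], [4,5], [4,6], [4,7], [5,6], [5,7], [6,7]
  2-simplices (14): [1,2,4], [1,2,6], [1,3,6], [1,3,7], [1,4,5], [1,5,7], [2,3,5], [2,3,7], [2,4,7], [2,5,6], [3,4,5], [3,4,6], [4,6,7], [5,6,7]

Hence C_0 ≅ Z^7, C_1 ≅ Z^21, C_2 ≅ Z^14.

Boundary ∂_1: C_1 → C_0 sends each edge [p,q] (with p < q) to q − p.
This gives a 7×21 integer matrix of rank 6; reducing to Smith normal form yields diagonal entries (1,1,1,1,1,1).

∂_2: C_2 → C_1 acts by ∂[p,q,r] = [q,r] − [p,r] + [p,q]. For instance
  ∂[1,3,6] = [3,6] − [1,6] + [1,3],
  ∂[2,3,5] = [3,5] − [2,5] + [2,3].
This gives a 21×14 integer matrix of rank 13; reducing to Smith normal form yields diagonal entries (1,1,1,1,1,1,1,1,1,1,1,1,1).

Now H_k = ker ∂_k / im ∂_{k+1}, so:

  H_1: rank ker ∂_1 − rank ∂_2 = (21 − 6) − 13 = 2, and the invariant factors of ∂_2 are all 1, so H_1 = Z^2.

H_1 ≅ Z^2.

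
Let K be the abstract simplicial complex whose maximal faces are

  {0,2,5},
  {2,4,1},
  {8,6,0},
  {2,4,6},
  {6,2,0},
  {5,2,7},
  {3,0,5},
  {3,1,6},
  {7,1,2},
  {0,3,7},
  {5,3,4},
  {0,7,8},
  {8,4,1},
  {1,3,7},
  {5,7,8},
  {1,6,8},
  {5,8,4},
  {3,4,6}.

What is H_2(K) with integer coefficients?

H_2 = 0.

Take the total order 0 < 1 < 2 < 3 < 4 < 5 < 6 < 7 < 8 on the vertex set. Then K (dimension 2) consists of the simplices:

  0-simplices (9): [0], [1], [2], [3], [4], [5], [6], [7], [8]
  1-simplices (27): (27 of them)
  2-simplices (18): [0,2,5], [0,2,6], [0,3,5], [0,3,7], [0,6,8], [0,7,8], [1,2,4], [1,2,7], [1,3,6], [1,3,7], [1,4,8], [1,6,8], [2,4,6], [2,5,7], [3,4,5], [3,4,6], [4,5,8], [5,7,8]

giving chain groups C_0 ≅ Z^9, C_1 ≅ Z^27, C_2 ≅ Z^18.

Boundary ∂_1: C_1 → C_0 maps an edge to its endpoints' difference, ∂[p,q] = q − p. For instance
  ∂[1,4] = [4] − [1].
The resulting 9×27 matrix has rank 8, and its Smith normal form has invariant factors (1,1,1,1,1,1,1,1).

∂_2: C_2 → C_1 acts by ∂[p,q,r] = [q,r] − [p,r] + [p,q]. For instance
  ∂[1,4,8] = [4,8] − [1,8] + [1,4],
  ∂[1,2,4] = [2,4] − [1,4] + [1,2].
This gives a 27×18 integer matrix of rank 18; reducing to Smith normal form yields diagonal entries (1,1,1,1,1,1,1,1,1,1,1,1,1,1,1,1,1,2).

Computing H_k = (kernel of ∂_k) / (image of ∂_{k+1}):

  H_2: rank ker ∂_2 − rank ∂_3 = (18 − 18) − 0 = 0, and there is no ∂_3, so H_2 ≅ 0.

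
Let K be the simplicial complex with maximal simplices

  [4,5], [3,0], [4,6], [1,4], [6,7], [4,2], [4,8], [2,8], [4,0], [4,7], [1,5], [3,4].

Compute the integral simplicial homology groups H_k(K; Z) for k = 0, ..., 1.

H_0 ≅ Z,  H_1 ≅ Z^4.

Order the vertices as 0 < 1 < 2 < 3 < 4 < 5 < 6 < 7 < 8. Listing each simplex with vertices in this order, K has dimension 1 with simplices:

  0-simplices (9): [0], [1], [2], [3], [4], [5], [6], [7], [8]
  1-simplices (12): [0,3], [0,4], [1,4], [1,5], [2,4], [2,8], [3,4], [4,5], [4,6], [4,7], [4,8], [6,7]

Hence C_0 ≅ Z^9, C_1 ≅ Z^12.

Boundary ∂_1: C_1 → C_0 is given by ∂[p,q] = [q] − [p]. For instance
  ∂[1,5] = [5] − [1].
This gives a 9×12 integer matrix of rank 8; reducing to Smith normal form yields diagonal entries (1,1,1,1,1,1,1,1).

Now H_k = ker ∂_k / im ∂_{k+1}, so:

  H_0: rank C_0 − rank ∂_1 = 9 − 8 = 1, and the invariant factors of ∂_1 are all 1, so H_0 = Z.
  H_1: rank ker ∂_1 − rank ∂_2 = (12 − 8) − 0 = 4, and there is no ∂_2, so H_1 = Z^4.

(K is a triangulation of a wedge of 4 circles.)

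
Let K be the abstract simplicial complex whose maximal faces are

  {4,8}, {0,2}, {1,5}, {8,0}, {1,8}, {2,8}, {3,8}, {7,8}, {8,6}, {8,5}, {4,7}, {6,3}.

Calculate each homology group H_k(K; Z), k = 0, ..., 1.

Fix the vertex order 0 < 1 < 2 < 3 < 4 < 5 < 6 < 7 < 8 and write every simplex with vertices in increasing order. Then dim K = 1 and the simplices of K are:

  0-simplices (9): [0], [1], [2], [3], [4], [5], [6], [7], [8]
  1-simplices (12): [0,2], [0,8], [1,5], [1,8], [2,8], [3,6], [3,8], [4,7], [4,8], [5,8], [6,8], [7,8]

Hence C_0 ≅ Z^9, C_1 ≅ Z^12.

Boundary ∂_1: C_1 → C_0 is given by ∂[p,q] = [q] − [p]. For instance
  ∂[0,8] = [8] − [0].
As a 9×12 matrix over Z this has rank 8, with invariant factors (1,1,1,1,1,1,1,1).

Computing H_k = (kernel of ∂_k) / (image of ∂_{k+1}):

  H_0: rank C_0 − rank ∂_1 = 9 − 8 = 1, and the invariant factors of ∂_1 are all 1, so H_0 ≅ Z.
  H_1: rank ker ∂_1 − rank ∂_2 = (12 − 8) − 0 = 4, and there is no ∂_2, so H_1 ≅ Z^4.

H_0 ≅ Z,  H_1 ≅ Z^4.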